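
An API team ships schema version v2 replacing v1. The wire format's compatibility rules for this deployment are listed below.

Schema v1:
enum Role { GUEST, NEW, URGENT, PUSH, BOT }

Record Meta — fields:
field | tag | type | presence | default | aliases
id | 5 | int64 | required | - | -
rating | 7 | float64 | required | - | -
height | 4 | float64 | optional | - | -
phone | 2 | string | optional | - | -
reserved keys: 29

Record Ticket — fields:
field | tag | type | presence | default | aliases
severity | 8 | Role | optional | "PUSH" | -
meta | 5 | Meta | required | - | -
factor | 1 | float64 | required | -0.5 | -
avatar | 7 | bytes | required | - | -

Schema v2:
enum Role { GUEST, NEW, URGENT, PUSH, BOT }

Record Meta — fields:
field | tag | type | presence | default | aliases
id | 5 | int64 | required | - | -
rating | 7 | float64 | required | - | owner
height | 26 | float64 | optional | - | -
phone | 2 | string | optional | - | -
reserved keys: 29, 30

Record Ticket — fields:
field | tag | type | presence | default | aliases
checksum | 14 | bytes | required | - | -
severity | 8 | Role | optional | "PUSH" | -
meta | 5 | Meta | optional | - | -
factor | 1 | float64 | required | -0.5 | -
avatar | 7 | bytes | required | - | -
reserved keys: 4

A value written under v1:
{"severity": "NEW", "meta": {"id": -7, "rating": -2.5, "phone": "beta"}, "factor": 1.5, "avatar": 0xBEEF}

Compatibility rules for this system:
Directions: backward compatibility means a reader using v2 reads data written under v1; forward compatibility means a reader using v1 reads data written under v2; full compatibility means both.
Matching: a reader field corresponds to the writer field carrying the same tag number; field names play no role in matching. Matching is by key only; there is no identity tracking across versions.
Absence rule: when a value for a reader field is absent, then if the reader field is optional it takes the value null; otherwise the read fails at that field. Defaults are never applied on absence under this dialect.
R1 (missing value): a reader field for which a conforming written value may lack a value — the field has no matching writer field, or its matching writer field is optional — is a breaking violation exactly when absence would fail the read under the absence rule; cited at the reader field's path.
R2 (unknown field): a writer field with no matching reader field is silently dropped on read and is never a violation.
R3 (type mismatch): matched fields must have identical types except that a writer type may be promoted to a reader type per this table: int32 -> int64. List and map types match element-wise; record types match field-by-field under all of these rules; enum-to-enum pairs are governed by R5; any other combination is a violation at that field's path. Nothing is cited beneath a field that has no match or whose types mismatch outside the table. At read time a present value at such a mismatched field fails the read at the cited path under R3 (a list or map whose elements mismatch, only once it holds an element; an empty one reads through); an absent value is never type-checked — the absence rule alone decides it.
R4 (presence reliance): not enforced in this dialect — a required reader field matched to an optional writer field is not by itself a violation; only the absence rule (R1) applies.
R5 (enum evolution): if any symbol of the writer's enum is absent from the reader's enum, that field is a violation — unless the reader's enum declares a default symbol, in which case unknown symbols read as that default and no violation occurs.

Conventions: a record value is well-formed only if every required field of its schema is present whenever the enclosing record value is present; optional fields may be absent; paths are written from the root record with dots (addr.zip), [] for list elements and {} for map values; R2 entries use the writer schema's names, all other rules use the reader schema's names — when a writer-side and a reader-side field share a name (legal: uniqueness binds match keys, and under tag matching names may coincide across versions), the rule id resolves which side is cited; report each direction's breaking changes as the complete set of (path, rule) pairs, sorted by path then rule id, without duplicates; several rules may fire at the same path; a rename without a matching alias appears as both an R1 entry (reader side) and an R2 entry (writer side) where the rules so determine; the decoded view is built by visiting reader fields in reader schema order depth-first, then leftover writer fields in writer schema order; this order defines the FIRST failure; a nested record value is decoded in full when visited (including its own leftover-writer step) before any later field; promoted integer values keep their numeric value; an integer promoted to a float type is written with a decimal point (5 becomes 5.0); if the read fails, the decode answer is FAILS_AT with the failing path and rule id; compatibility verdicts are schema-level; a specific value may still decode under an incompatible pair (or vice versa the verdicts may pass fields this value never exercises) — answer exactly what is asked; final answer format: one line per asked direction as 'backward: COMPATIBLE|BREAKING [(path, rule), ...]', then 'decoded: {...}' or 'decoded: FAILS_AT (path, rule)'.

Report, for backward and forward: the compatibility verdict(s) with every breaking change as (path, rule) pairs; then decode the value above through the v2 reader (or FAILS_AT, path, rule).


backward: BREAKING [(checksum, R1)]; forward: BREAKING [(meta, R1)]; decoded: FAILS_AT (checksum, R1)

the writer's type comes first in each Ticket pair
backward for Ticket (reader v2, writer v1):
  checksum: no writer-side match
  severity: paired with writer severity (Role -> Role; writer optional)
  meta: paired with writer meta (Meta -> Meta; writer required)
  factor: paired with writer factor (float64 -> float64; writer required)
  avatar: paired with writer avatar (bytes -> bytes; writer required)
  meta.id: paired with writer meta.id (int64 -> int64; writer required)
  meta.rating: paired with writer meta.rating (float64 -> float64; writer required)
  meta.height: no writer-side match
  meta.phone: paired with writer meta.phone (string -> string; writer optional)
  writer meta.height: unknown to reader
  rule R1 violated at checksum
  => backward: BREAKING (1)
forward for Ticket (reader v1, writer v2):
  severity: paired with writer severity (Role -> Role; writer optional)
  meta: paired with writer meta (Meta -> Meta; writer optional)
  factor: paired with writer factor (float64 -> float64; writer required)
  avatar: paired with writer avatar (bytes -> bytes; writer required)
  writer checksum: unknown to reader
  meta.id: paired with writer meta.id (int64 -> int64; writer required)
  meta.rating: paired with writer meta.rating (float64 -> float64; writer required)
  meta.height: no writer-side match
  meta.phone: paired with writer meta.phone (string -> string; writer optional)
  writer meta.height: unknown to reader
  rule R1 violated at meta
  => forward: BREAKING (1)
migrating the Ticket value to v2:
  read fails at checksum under R1 (no fill)
  => FAILS_AT (checksum, R1)


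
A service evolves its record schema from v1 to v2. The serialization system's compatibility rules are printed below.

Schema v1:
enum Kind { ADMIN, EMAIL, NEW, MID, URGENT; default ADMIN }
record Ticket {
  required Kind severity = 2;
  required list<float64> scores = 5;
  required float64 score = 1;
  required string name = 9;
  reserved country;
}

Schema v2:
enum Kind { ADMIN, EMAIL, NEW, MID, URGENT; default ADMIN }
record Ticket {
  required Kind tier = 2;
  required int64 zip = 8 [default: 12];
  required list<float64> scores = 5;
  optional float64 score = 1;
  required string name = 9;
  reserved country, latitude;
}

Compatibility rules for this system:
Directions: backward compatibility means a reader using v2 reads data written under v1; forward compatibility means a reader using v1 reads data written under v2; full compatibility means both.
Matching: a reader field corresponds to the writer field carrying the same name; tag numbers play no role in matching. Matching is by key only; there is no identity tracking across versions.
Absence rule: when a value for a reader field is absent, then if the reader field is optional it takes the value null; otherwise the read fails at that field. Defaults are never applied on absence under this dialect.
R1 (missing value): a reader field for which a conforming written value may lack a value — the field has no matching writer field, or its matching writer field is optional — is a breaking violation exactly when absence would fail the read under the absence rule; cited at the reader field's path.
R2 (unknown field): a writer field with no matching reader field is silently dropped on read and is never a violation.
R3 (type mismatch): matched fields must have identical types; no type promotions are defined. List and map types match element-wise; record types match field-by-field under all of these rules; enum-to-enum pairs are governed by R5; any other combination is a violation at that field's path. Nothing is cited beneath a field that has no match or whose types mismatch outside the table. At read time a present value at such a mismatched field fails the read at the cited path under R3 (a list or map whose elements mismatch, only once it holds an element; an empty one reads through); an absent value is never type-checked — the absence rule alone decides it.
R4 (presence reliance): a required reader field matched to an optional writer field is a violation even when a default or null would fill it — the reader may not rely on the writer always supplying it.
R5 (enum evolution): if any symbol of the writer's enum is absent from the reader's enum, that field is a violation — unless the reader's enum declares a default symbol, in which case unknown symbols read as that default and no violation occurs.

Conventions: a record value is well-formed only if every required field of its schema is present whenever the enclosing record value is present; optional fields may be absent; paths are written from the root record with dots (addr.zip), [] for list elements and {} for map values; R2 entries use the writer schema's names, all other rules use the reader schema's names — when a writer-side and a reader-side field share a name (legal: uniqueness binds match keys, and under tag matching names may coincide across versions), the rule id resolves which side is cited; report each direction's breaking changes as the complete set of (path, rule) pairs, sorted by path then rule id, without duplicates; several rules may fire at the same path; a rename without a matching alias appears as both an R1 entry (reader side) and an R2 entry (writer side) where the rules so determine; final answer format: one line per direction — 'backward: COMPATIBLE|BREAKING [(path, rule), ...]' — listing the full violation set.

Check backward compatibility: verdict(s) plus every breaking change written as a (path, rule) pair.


each type pair in Ticket: writer, then reader
backward on Ticket — v2 reading data written by v1:
  no writer field matches reader tier
  no writer field matches reader zip
  scores: paired with writer scores (list<float64> -> list<float64>; writer required)
  score: paired with writer score (float64 -> float64; writer required)
  name: paired with writer name (string -> string; writer required)
  writer severity: unknown to reader
  rule R1 violated at tier
  rule R1 violated at zip
  => backward verdict for Ticket: BREAKING, 2 violation(s)
checking off the Ticket differences that do not matter here:
  field score in record Ticket: required changed to optional -> fires only in the forward direction of Ticket, which is not asked here

backward: BREAKING [(tier, R1), (zip, R1)]


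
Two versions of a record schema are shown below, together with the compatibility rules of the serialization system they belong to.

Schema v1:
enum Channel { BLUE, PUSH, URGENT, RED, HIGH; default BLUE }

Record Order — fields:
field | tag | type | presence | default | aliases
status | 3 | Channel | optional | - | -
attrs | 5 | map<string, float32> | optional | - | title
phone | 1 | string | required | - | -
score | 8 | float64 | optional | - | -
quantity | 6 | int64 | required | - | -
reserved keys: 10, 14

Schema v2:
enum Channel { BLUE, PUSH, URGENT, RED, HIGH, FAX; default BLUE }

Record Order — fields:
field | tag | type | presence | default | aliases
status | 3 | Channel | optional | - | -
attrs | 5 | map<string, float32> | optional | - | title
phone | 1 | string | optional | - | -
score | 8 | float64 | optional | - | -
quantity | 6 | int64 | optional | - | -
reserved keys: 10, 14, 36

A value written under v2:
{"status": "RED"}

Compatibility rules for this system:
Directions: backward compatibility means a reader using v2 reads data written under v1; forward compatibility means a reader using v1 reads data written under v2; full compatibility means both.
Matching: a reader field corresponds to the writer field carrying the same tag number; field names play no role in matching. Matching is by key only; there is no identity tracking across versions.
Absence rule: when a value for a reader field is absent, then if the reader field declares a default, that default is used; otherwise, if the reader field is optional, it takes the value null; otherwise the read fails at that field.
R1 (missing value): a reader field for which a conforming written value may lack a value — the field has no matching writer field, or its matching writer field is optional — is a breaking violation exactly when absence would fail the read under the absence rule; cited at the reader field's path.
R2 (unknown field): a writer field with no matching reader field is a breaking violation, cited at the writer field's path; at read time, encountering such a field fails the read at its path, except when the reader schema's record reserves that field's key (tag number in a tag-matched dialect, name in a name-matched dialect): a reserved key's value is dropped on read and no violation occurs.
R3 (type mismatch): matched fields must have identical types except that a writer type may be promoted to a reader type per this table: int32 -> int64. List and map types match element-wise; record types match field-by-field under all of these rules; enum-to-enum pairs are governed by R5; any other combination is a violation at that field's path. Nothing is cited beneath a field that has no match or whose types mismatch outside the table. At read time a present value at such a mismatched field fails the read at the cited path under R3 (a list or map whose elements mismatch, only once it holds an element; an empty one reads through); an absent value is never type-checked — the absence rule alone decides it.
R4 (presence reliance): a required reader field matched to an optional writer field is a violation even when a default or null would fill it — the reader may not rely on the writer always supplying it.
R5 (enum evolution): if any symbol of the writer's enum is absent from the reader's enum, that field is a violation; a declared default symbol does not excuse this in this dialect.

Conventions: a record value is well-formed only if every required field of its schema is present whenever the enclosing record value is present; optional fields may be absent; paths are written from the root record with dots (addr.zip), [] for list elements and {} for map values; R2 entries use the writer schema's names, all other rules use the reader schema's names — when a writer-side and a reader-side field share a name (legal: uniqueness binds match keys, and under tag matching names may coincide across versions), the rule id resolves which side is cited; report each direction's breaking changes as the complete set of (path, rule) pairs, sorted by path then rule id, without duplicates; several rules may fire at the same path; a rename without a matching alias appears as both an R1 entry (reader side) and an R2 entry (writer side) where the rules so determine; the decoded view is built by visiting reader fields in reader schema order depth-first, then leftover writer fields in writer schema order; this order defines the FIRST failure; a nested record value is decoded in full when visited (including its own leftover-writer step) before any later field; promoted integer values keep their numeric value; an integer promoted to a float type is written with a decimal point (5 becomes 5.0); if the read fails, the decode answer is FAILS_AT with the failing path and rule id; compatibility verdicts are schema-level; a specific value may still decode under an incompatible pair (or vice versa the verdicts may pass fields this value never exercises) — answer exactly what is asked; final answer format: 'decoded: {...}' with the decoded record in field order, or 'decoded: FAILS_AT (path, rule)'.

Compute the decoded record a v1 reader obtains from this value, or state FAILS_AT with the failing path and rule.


each type pair in Order: writer, then reader
migrating the Order value to v1:
  status := "RED"
  attrs := null (not supplied -> null)
  read fails at phone under R1 (no fill)
  => FAILS_AT (phone, R1)
the rest of the Order diff is inert for this question:
  field quantity in record Order: required changed to optional -> shifts the Order verdicts, not this decode
  enum Channel (field status in record Order): symbol FAX added -> shifts the Order verdicts, not this decode

decoded: FAILS_AT (phone, R1)


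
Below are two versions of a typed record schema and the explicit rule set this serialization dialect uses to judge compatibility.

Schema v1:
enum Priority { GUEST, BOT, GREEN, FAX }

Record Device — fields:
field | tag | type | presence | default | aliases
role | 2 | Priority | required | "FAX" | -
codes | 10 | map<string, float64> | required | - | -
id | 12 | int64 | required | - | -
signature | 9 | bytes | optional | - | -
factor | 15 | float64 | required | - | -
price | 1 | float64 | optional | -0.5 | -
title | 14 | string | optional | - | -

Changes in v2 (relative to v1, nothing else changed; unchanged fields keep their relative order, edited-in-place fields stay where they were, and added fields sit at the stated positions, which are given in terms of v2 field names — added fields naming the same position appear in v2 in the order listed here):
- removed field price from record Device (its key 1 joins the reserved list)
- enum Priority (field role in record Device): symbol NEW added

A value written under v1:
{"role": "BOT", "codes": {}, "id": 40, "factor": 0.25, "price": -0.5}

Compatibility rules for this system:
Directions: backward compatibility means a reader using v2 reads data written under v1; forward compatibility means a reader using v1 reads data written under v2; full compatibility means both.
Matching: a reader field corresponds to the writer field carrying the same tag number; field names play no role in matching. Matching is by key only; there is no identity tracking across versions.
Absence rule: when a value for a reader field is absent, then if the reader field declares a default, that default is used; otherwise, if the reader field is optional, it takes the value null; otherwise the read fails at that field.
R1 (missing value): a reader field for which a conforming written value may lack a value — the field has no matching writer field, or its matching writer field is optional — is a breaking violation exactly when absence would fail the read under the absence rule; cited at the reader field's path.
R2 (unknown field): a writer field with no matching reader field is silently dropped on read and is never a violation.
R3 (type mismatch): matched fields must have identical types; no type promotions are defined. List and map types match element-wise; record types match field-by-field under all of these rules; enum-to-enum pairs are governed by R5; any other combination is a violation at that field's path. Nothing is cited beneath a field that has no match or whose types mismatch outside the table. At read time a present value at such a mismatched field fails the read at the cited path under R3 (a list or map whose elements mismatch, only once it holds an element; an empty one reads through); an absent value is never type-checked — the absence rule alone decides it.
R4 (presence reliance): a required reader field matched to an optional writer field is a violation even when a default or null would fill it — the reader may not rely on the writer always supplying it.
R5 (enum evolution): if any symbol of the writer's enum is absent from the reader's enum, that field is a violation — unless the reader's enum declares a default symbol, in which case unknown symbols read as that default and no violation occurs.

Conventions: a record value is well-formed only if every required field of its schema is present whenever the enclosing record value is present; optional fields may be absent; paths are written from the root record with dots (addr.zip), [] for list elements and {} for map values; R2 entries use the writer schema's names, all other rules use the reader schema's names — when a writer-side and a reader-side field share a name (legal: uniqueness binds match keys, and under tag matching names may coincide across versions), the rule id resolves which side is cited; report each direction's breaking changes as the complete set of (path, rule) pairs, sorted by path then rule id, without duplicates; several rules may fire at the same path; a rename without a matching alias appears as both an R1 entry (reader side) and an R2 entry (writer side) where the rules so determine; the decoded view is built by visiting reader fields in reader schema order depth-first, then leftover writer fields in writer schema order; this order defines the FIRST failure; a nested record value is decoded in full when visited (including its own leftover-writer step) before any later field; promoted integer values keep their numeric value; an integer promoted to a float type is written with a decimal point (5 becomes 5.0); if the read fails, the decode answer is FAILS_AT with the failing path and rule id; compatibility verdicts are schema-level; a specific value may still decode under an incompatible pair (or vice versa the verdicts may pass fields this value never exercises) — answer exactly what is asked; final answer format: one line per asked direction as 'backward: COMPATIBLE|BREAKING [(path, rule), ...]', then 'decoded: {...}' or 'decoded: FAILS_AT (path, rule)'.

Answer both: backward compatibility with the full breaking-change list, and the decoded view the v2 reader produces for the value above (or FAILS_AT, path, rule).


each type pair in Device: writer, then reader
backward for Device (reader v2, writer v1):
  role <- role (Priority -> Priority, writer required)
  codes <- codes (map<string, float64> -> map<string, float64>, writer required)
  id <- id (int64 -> int64, writer required)
  signature <- signature (bytes -> bytes, writer optional)
  factor <- factor (float64 -> float64, writer required)
  title <- title (string -> string, writer optional)
  writer price: unknown to reader
  => backward: COMPATIBLE
decode (reader v2):
  role := "BOT"
  codes := {}
  id := 40
  signature := null (not supplied -> null)
  factor := 0.25
  title := null (not supplied -> null)
  writer price: unmatched, discarded
  => decoded: {"role": "BOT", "codes": {}, "id": 40, "signature": null, "factor": 0.25, "title": null}
checking off the Device differences that do not matter here:
  enum Priority (field role in record Device): symbol NEW added -> its effect on Device is confined to the forward direction, not asked

backward: COMPATIBLE []; decoded: {"role": "BOT", "codes": {}, "id": 40, "signature": null, "factor": 0.25, "title": null}


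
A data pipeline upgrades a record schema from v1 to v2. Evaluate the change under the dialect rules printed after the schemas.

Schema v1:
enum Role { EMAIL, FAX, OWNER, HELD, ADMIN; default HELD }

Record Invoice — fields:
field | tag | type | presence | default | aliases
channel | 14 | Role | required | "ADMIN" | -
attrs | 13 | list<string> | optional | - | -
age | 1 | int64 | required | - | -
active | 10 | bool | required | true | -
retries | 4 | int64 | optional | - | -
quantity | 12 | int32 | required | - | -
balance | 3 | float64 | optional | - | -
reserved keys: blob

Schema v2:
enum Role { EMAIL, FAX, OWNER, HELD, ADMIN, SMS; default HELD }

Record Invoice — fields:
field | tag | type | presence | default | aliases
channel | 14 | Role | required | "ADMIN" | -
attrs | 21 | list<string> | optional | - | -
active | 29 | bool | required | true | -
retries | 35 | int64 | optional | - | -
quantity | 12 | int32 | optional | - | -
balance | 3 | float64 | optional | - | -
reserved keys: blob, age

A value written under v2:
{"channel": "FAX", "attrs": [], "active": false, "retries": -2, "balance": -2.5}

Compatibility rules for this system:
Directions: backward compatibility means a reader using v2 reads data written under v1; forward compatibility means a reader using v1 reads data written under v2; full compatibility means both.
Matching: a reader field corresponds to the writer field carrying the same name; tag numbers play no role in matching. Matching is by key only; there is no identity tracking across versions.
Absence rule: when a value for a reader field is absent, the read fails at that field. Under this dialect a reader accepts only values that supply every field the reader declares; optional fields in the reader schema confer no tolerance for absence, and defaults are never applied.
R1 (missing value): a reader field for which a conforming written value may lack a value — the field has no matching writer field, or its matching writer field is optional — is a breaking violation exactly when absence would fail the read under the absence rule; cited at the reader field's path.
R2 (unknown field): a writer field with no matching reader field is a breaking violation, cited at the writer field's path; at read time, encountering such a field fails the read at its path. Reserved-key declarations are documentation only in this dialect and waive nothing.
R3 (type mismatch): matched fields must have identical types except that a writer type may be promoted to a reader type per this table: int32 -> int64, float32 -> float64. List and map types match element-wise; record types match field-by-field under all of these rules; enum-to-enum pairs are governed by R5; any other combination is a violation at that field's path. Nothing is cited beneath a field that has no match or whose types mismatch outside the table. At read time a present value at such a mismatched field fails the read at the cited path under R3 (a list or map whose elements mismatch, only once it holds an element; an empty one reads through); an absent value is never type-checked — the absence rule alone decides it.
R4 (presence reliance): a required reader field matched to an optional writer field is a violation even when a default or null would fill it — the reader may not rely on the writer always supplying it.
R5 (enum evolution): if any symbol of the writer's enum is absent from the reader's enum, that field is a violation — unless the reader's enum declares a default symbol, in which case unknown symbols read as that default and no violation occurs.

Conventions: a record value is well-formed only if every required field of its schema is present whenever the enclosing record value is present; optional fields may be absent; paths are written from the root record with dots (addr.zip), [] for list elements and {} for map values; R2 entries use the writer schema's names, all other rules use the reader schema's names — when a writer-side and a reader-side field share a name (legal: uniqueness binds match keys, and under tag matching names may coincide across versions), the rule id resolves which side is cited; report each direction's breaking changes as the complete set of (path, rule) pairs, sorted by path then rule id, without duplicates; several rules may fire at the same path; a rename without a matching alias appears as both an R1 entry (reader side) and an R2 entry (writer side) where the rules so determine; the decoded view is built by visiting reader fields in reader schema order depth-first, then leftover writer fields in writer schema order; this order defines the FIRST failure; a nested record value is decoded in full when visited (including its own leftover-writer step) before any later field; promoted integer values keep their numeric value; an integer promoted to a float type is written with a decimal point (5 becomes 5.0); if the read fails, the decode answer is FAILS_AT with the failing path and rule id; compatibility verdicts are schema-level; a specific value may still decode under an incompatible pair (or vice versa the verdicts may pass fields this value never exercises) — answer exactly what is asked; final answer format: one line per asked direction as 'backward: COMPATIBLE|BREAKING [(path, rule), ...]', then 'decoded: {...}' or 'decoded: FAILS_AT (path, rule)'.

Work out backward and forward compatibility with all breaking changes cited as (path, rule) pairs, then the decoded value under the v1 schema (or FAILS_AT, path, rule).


backward: BREAKING [(age, R2), (attrs, R1), (balance, R1), (retries, R1)]; forward: BREAKING [(age, R1), (attrs, R1), (balance, R1), (quantity, R1), (quantity, R4), (retries, R1)]; decoded: FAILS_AT (age, R1)

the writer's type comes first in each Invoice pair
backward on Invoice — v2 reading data written by v1:
  channel: Role -> Role, writer required; from channel
  attrs: list<string> -> list<string>, writer optional; from attrs
  active: bool -> bool, writer required; from active
  retries: int64 -> int64, writer optional; from retries
  quantity: int32 -> int32, writer required; from quantity
  balance: float64 -> float64, writer optional; from balance
  writer field age has no reader counterpart
  violation R2 at age
  violation R1 at attrs
  violation R1 at balance
  violation R1 at retries
  backward on Invoice therefore BREAKING (4)
forward on Invoice — v1 reading data written by v2:
  channel: Role -> Role, writer required; from channel
  attrs: list<string> -> list<string>, writer optional; from attrs
  age: no writer match
  active: bool -> bool, writer required; from active
  retries: int64 -> int64, writer optional; from retries
  quantity: int32 -> int32, writer optional; from quantity
  balance: float64 -> float64, writer optional; from balance
  violation R1 at age
  violation R1 at attrs
  violation R1 at balance
  violation R1 at quantity
  violation R4 at quantity
  violation R1 at retries
  forward on Invoice therefore BREAKING (6)
decoding the Invoice value with the v1 reader:
  channel := "FAX"
  attrs := []
  read fails at age under R1 (no fill)
  => FAILS_AT (age, R1)


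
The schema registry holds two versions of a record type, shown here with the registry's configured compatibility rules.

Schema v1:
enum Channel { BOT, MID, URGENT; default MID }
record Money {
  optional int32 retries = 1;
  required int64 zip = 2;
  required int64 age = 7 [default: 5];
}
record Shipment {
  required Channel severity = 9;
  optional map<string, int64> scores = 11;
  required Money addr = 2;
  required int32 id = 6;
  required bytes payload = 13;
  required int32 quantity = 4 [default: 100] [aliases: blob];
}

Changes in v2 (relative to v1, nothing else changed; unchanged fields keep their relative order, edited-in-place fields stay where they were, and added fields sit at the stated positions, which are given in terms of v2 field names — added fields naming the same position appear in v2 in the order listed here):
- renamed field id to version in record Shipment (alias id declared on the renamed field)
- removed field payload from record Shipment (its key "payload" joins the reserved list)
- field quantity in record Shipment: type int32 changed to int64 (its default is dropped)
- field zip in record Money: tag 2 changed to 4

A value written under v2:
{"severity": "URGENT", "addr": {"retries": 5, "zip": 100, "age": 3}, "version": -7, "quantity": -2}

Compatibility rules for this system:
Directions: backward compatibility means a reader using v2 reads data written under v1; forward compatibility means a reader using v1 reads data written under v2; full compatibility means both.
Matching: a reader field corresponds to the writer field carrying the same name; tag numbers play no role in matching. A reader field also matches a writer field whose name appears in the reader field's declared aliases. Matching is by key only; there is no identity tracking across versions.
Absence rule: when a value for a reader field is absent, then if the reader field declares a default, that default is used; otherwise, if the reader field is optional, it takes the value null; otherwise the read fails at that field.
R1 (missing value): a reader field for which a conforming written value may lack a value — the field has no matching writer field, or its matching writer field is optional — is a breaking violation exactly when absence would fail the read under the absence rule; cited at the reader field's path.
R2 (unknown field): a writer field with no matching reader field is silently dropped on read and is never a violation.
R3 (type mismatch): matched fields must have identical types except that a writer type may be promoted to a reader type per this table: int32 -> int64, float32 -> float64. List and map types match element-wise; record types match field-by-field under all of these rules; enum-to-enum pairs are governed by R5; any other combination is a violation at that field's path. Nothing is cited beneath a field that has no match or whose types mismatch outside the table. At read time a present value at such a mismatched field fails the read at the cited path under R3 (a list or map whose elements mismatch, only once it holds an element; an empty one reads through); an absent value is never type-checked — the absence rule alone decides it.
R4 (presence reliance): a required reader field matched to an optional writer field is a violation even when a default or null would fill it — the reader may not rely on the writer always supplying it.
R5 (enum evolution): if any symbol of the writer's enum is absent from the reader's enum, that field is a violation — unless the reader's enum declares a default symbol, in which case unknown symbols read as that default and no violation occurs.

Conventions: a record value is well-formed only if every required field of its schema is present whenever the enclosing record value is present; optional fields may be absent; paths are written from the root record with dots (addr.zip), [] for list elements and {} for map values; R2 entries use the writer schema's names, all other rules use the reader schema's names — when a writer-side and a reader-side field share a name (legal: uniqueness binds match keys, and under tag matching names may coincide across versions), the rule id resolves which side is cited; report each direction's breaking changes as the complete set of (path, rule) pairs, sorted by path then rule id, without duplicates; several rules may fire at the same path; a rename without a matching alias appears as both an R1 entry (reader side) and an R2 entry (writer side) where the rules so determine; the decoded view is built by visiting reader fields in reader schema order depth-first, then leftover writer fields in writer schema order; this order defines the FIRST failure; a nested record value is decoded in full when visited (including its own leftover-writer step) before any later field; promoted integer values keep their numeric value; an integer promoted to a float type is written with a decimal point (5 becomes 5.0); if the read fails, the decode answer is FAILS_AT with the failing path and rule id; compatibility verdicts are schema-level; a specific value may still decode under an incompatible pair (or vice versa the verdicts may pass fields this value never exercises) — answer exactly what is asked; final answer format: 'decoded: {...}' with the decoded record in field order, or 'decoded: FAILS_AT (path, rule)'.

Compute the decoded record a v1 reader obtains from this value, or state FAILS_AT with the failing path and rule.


decoded: FAILS_AT (id, R1)

each type pair in Shipment: writer, then reader
decode (reader v1):
  severity := "URGENT"
  scores := null (not supplied -> null)
  addr.retries := 5
  addr.zip := 100
  addr.age := 3
  read fails at id under R1 (no fill)
  => FAILS_AT (id, R1)
ruling out the remaining Shipment differences:
  removed field payload from record Shipment (its key "payload" joins the reserved list) -> a verdict-level change on Shipment — the shown value reads the same
  field quantity in record Shipment: type int32 changed to int64 (its default is dropped) -> a verdict-level change on Shipment — the shown value reads the same
  field zip in record Money: tag 2 changed to 4 -> fires no rule on Shipment under this dialect and leaves the result unchanged


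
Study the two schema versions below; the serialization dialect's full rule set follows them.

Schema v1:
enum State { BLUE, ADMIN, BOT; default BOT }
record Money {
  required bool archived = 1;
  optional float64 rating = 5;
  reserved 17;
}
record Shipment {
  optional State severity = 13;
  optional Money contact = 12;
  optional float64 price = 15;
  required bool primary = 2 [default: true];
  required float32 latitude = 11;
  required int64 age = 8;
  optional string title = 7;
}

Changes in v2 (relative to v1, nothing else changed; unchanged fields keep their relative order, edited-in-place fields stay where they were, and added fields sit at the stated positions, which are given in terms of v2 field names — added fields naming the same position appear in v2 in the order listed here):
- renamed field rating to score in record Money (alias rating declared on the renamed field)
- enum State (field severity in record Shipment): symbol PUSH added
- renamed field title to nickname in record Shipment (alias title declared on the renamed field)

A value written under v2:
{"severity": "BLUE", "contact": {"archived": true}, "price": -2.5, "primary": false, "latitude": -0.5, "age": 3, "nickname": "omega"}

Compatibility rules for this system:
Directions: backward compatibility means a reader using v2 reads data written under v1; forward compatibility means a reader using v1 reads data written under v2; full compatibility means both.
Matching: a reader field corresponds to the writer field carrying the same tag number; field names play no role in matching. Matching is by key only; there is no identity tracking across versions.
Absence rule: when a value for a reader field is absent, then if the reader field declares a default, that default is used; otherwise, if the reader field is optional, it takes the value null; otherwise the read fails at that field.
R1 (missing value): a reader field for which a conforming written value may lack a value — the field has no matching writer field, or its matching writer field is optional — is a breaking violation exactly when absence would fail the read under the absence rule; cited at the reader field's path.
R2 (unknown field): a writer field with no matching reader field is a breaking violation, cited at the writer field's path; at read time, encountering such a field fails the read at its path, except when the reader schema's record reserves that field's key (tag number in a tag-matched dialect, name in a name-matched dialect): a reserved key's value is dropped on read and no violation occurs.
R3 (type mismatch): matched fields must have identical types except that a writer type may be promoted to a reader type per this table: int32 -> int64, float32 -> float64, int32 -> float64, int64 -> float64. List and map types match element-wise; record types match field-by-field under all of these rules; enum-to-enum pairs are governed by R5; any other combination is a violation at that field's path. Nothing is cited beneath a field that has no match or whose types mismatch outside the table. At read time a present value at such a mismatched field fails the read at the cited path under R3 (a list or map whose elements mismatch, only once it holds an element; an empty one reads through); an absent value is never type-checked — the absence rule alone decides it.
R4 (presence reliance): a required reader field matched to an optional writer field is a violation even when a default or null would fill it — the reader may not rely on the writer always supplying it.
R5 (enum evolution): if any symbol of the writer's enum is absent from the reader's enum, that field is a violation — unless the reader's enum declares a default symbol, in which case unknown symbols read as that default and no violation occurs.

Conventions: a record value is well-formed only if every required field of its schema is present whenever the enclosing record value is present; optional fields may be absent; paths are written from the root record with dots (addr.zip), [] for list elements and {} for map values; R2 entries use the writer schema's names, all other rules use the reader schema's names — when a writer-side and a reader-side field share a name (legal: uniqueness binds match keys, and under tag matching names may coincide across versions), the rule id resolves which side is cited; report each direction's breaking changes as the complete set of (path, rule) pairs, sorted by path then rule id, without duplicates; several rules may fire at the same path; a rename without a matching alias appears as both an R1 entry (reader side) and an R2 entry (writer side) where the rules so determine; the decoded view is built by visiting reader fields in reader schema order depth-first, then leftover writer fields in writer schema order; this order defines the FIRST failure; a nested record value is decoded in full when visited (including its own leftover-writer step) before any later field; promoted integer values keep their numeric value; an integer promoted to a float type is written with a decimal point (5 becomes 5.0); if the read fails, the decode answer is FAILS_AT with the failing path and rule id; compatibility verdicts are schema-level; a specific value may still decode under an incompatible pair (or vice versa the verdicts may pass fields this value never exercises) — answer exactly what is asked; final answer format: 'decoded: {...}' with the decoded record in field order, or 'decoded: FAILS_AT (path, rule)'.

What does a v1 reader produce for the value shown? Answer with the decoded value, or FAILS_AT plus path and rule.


the writer's type comes first in each Shipment pair
decode walk for Shipment under reader schema v1:
  severity := "BLUE"
  contact.archived := true
  contact.rating := null (not supplied -> null)
  price := -2.5
  primary := false
  latitude := -0.5
  age := 3
  title := "omega" (from writer nickname)
  => decoded: {"severity": "BLUE", "contact": {"archived": true, "rating": null}, "price": -2.5, "primary": false, "latitude": -0.5, "age": 3, "title": "omega"}
diffs on Shipment not affecting the asked answer:
  renamed field rating to score in record Money (alias rating declared on the renamed field) -> fires no rule on Shipment under this dialect and leaves the result unchanged
  enum State (field severity in record Shipment): symbol PUSH added -> fires no rule on Shipment under this dialect and leaves the result unchanged
  renamed field title to nickname in record Shipment (alias title declared on the renamed field) -> fires no rule on Shipment under this dialect and leaves the result unchanged

decoded: {"severity": "BLUE", "contact": {"archived": true, "rating": null}, "price": -2.5, "primary": false, "latitude": -0.5, "age": 3, "title": "omega"}
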